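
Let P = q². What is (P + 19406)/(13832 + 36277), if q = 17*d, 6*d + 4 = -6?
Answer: 181879/450981 ≈ 0.40330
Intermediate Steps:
d = -5/3 (d = -⅔ + (⅙)*(-6) = -⅔ - 1 = -5/3 ≈ -1.6667)
q = -85/3 (q = 17*(-5/3) = -85/3 ≈ -28.333)
P = 7225/9 (P = (-85/3)² = 7225/9 ≈ 802.78)
(P + 19406)/(13832 + 36277) = (7225/9 + 19406)/(13832 + 36277) = (181879/9)/50109 = (181879/9)*(1/50109) = 181879/450981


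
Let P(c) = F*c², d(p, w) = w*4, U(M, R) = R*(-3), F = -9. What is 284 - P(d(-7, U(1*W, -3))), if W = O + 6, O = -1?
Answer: 11948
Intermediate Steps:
W = 5 (W = -1 + 6 = 5)
U(M, R) = -3*R
d(p, w) = 4*w
P(c) = -9*c²
284 - P(d(-7, U(1*W, -3))) = 284 - (-9)*(4*(-3*(-3)))² = 284 - (-9)*(4*9)² = 284 - (-9)*36² = 284 - (-9)*1296 = 284 - 1*(-11664) = 284 + 11664 = 11948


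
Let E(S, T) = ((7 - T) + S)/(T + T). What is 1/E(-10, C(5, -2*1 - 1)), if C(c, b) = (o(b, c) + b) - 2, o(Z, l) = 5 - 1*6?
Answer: -4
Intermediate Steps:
o(Z, l) = -1 (o(Z, l) = 5 - 6 = -1)
C(c, b) = -3 + b (C(c, b) = (-1 + b) - 2 = -3 + b)
E(S, T) = (7 + S - T)/(2*T) (E(S, T) = (7 + S - T)/((2*T)) = (7 + S - T)*(1/(2*T)) = (7 + S - T)/(2*T))
1/E(-10, C(5, -2*1 - 1)) = 1/((7 - 10 - (-3 + (-2*1 - 1)))/(2*(-3 + (-2*1 - 1)))) = 1/((7 - 10 - (-3 + (-2 - 1)))/(2*(-3 + (-2 - 1)))) = 1/((7 - 10 - (-3 - 3))/(2*(-3 - 3))) = 1/((1/2)*(7 - 10 - 1*(-6))/(-6)) = 1/((1/2)*(-1/6)*(7 - 10 + 6)) = 1/((1/2)*(-1/6)*3) = 1/(-1/4) = -4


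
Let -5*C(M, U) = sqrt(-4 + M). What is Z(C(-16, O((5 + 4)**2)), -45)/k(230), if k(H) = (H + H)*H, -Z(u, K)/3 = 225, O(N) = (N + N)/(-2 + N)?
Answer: -27/4232 ≈ -0.0063800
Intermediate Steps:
O(N) = 2*N/(-2 + N) (O(N) = (2*N)/(-2 + N) = 2*N/(-2 + N))
C(M, U) = -sqrt(-4 + M)/5
Z(u, K) = -675 (Z(u, K) = -3*225 = -675)
k(H) = 2*H**2 (k(H) = (2*H)*H = 2*H**2)
Z(C(-16, O((5 + 4)**2)), -45)/k(230) = -675/(2*230**2) = -675/(2*52900) = -675/105800 = -675*1/105800 = -27/4232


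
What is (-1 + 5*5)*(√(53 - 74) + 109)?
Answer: 2616 + 24*I*√21 ≈ 2616.0 + 109.98*I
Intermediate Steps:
(-1 + 5*5)*(√(53 - 74) + 109) = (-1 + 25)*(√(-21) + 109) = 24*(I*√21 + 109) = 24*(109 + I*√21) = 2616 + 24*I*√21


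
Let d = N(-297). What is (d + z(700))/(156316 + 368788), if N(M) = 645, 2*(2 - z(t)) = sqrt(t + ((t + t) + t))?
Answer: 647/525104 - 5*sqrt(7)/262552 ≈ 0.0011818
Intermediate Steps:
z(t) = 2 - sqrt(t) (z(t) = 2 - sqrt(t + ((t + t) + t))/2 = 2 - sqrt(t + (2*t + t))/2 = 2 - sqrt(t + 3*t)/2 = 2 - 2*sqrt(t)/2 = 2 - sqrt(t))
d = 645
(d + z(700))/(156316 + 368788) = (645 + (2 - sqrt(700)))/(156316 + 368788) = (645 + (2 - 10*sqrt(7)))/525104 = (645 + (2 - 10*sqrt(7)))*(1/525104) = (647 - 10*sqrt(7))*(1/525104) = 647/525104 - 5*sqrt(7)/262552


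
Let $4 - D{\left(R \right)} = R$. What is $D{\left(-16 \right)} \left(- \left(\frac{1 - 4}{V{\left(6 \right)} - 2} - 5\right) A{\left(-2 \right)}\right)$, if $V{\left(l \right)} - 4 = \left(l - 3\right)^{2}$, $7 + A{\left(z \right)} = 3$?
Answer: $- \frac{4640}{11} \approx -421.82$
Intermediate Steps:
$A{\left(z \right)} = -4$ ($A{\left(z \right)} = -7 + 3 = -4$)
$D{\left(R \right)} = 4 - R$
$V{\left(l \right)} = 4 + \left(-3 + l\right)^{2}$ ($V{\left(l \right)} = 4 + \left(l - 3\right)^{2} = 4 + \left(-3 + l\right)^{2}$)
$D{\left(-16 \right)} \left(- \left(\frac{1 - 4}{V{\left(6 \right)} - 2} - 5\right) A{\left(-2 \right)}\right) = \left(4 - -16\right) \left(- \left(\frac{1 - 4}{\left(4 + \left(-3 + 6\right)^{2}\right) - 2} - 5\right) \left(-4\right)\right) = \left(4 + 16\right) \left(- \left(- \frac{3}{\left(4 + 3^{2}\right) - 2} - 5\right) \left(-4\right)\right) = 20 \left(- \left(- \frac{3}{\left(4 + 9\right) - 2} - 5\right) \left(-4\right)\right) = 20 \left(- \left(- \frac{3}{13 - 2} - 5\right) \left(-4\right)\right) = 20 \left(- \left(- \frac{3}{11} - 5\right) \left(-4\right)\right) = 20 \left(- \frac{\left(-58\right) \left(-4\right)}{11}\right) = 20 \left(\left(-1\right) \frac{232}{11}\right) = 20 \left(- \frac{232}{11}\right) = - \frac{4640}{11}$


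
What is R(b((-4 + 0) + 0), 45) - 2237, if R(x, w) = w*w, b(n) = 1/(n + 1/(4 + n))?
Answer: -212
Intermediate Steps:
R(x, w) = w²
R(b((-4 + 0) + 0), 45) - 2237 = 45² - 2237 = 2025 - 2237 = -212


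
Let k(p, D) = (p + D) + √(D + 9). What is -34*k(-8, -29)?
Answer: 1258 - 68*I*√5 ≈ 1258.0 - 152.05*I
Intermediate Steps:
k(p, D) = D + p + √(9 + D) (k(p, D) = (D + p) + √(9 + D) = D + p + √(9 + D))
-34*k(-8, -29) = -34*(-29 - 8 + √(9 - 29)) = -34*(-29 - 8 + √(-20)) = -34*(-29 - 8 + 2*I*√5) = -34*(-37 + 2*I*√5) = 1258 - 68*I*√5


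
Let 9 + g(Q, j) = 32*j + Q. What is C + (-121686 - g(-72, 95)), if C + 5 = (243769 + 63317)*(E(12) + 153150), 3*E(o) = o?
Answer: 47031324594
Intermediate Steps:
g(Q, j) = -9 + Q + 32*j (g(Q, j) = -9 + (32*j + Q) = -9 + (Q + 32*j) = -9 + Q + 32*j)
E(o) = o/3
C = 47031449239 (C = -5 + (243769 + 63317)*((1/3)*12 + 153150) = -5 + 307086*(4 + 153150) = -5 + 307086*153154 = -5 + 47031449244 = 47031449239)
C + (-121686 - g(-72, 95)) = 47031449239 + (-121686 - (-9 - 72 + 32*95)) = 47031449239 + (-121686 - (-9 - 72 + 3040)) = 47031449239 + (-121686 - 1*2959) = 47031449239 + (-121686 - 2959) = 47031449239 - 124645 = 47031324594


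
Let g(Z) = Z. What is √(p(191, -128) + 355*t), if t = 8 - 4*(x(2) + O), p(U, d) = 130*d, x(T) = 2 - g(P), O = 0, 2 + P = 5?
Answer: 2*I*√3095 ≈ 111.27*I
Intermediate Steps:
P = 3 (P = -2 + 5 = 3)
x(T) = -1 (x(T) = 2 - 1*3 = 2 - 3 = -1)
t = 12 (t = 8 - 4*(-1 + 0) = 8 - 4*(-1) = 8 - 1*(-4) = 8 + 4 = 12)
√(p(191, -128) + 355*t) = √(130*(-128) + 355*12) = √(-16640 + 4260) = √(-12380) = 2*I*√3095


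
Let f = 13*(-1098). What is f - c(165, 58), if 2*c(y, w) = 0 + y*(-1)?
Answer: -28383/2 ≈ -14192.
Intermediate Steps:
c(y, w) = -y/2 (c(y, w) = (0 + y*(-1))/2 = (0 - y)/2 = (-y)/2 = -y/2)
f = -14274
f - c(165, 58) = -14274 - (-1)*165/2 = -14274 - 1*(-165/2) = -14274 + 165/2 = -28383/2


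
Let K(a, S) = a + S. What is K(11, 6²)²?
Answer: 2209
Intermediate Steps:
K(a, S) = S + a
K(11, 6²)² = (6² + 11)² = (36 + 11)² = 47² = 2209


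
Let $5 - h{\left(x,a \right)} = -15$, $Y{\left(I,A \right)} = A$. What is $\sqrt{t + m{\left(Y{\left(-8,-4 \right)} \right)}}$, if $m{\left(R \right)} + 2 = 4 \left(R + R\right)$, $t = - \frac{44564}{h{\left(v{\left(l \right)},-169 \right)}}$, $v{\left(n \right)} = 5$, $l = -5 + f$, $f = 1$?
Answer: $\frac{i \sqrt{56555}}{5} \approx 47.563 i$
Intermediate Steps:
$l = -4$ ($l = -5 + 1 = -4$)
$h{\left(x,a \right)} = 20$ ($h{\left(x,a \right)} = 5 - -15 = 5 + 15 = 20$)
$t = - \frac{11141}{5}$ ($t = - \frac{44564}{20} = \left(-44564\right) \frac{1}{20} = - \frac{11141}{5} \approx -2228.2$)
$m{\left(R \right)} = -2 + 8 R$ ($m{\left(R \right)} = -2 + 4 \left(R + R\right) = -2 + 4 \cdot 2 R = -2 + 8 R$)
$\sqrt{t + m{\left(Y{\left(-8,-4 \right)} \right)}} = \sqrt{- \frac{11141}{5} + \left(-2 + 8 \left(-4\right)\right)} = \sqrt{- \frac{11141}{5} - 34} = \sqrt{- \frac{11311}{5}} = \frac{i \sqrt{56555}}{5}$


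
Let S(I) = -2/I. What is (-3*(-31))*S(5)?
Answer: -186/5 ≈ -37.200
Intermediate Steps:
(-3*(-31))*S(5) = (-3*(-31))*(-2/5) = 93*(-2*⅕) = 93*(-⅖) = -186/5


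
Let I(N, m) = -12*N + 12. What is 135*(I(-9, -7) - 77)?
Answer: 5805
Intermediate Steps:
I(N, m) = 12 - 12*N
135*(I(-9, -7) - 77) = 135*((12 - 12*(-9)) - 77) = 135*((12 + 108) - 77) = 135*(120 - 77) = 135*43 = 5805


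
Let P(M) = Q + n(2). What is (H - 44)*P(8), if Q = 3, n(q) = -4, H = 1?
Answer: 43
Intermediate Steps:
P(M) = -1 (P(M) = 3 - 4 = -1)
(H - 44)*P(8) = (1 - 44)*(-1) = -43*(-1) = 43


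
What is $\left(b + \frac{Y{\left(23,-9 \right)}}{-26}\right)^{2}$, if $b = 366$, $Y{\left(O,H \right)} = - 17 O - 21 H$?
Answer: $\frac{23609881}{169} \approx 1.397 \cdot 10^{5}$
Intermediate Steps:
$Y{\left(O,H \right)} = - 21 H - 17 O$
$\left(b + \frac{Y{\left(23,-9 \right)}}{-26}\right)^{2} = \left(366 + \frac{\left(-21\right) \left(-9\right) - 391}{-26}\right)^{2} = \left(366 + \left(189 - 391\right) \left(- \frac{1}{26}\right)\right)^{2} = \left(366 - - \frac{101}{13}\right)^{2} = \left(366 + \frac{101}{13}\right)^{2} = \left(\frac{4859}{13}\right)^{2} = \frac{23609881}{169}$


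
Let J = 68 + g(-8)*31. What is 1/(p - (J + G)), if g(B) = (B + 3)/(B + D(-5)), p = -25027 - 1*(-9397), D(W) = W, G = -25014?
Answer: 13/120953 ≈ 0.00010748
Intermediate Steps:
p = -15630 (p = -25027 + 9397 = -15630)
g(B) = (3 + B)/(-5 + B) (g(B) = (B + 3)/(B - 5) = (3 + B)/(-5 + B))
J = 1039/13 (J = 68 + ((3 - 8)/(-5 - 8))*31 = 68 + (-5/(-13))*31 = 68 - 1/13*(-5)*31 = 68 + (5/13)*31 = 68 + 155/13 = 1039/13 ≈ 79.923)
1/(p - (J + G)) = 1/(-15630 - (1039/13 - 25014)) = 1/(-15630 - 1*(-324143/13)) = 1/(-15630 + 324143/13) = 1/(120953/13) = 13/120953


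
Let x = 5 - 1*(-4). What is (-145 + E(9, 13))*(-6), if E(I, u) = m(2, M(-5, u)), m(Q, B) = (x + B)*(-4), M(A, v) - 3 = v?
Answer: 1470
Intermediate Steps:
x = 9 (x = 5 + 4 = 9)
M(A, v) = 3 + v
m(Q, B) = -36 - 4*B (m(Q, B) = (9 + B)*(-4) = -36 - 4*B)
E(I, u) = -48 - 4*u (E(I, u) = -36 - 4*(3 + u) = -36 + (-12 - 4*u) = -48 - 4*u)
(-145 + E(9, 13))*(-6) = (-145 + (-48 - 4*13))*(-6) = (-145 + (-48 - 52))*(-6) = (-145 - 100)*(-6) = -245*(-6) = 1470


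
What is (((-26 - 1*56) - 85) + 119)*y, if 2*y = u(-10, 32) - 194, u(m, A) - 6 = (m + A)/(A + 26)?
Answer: 130584/29 ≈ 4502.9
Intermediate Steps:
u(m, A) = 6 + (A + m)/(26 + A) (u(m, A) = 6 + (m + A)/(A + 26) = 6 + (A + m)/(26 + A))
y = -5441/58 (y = ((156 - 10 + 7*32)/(26 + 32) - 194)/2 = ((156 - 10 + 224)/58 - 194)/2 = ((1/58)*370 - 194)/2 = (185/29 - 194)/2 = (1/2)*(-5441/29) = -5441/58 ≈ -93.810)
(((-26 - 1*56) - 85) + 119)*y = (((-26 - 1*56) - 85) + 119)*(-5441/58) = (((-26 - 56) - 85) + 119)*(-5441/58) = ((-82 - 85) + 119)*(-5441/58) = (-167 + 119)*(-5441/58) = -48*(-5441/58) = 130584/29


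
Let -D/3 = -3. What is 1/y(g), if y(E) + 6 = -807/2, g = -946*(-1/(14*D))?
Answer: -2/819 ≈ -0.0024420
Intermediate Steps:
D = 9 (D = -3*(-3) = 9)
g = 473/63 (g = -946/((-14*9)) = -946/(-126) = -946*(-1/126) = 473/63 ≈ 7.5079)
y(E) = -819/2 (y(E) = -6 - 807/2 = -819/2)
1/y(g) = 1/(-819/2) = -2/819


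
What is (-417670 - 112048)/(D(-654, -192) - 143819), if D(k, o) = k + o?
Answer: 529718/144665 ≈ 3.6617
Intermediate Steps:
(-417670 - 112048)/(D(-654, -192) - 143819) = (-417670 - 112048)/((-654 - 192) - 143819) = -529718/(-846 - 143819) = -529718/(-144665) = -529718*(-1/144665) = 529718/144665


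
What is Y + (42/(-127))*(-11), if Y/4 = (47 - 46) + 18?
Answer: 10114/127 ≈ 79.638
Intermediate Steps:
Y = 76 (Y = 4*((47 - 46) + 18) = 4*(1 + 18) = 4*19 = 76)
Y + (42/(-127))*(-11) = 76 + (42/(-127))*(-11) = 76 + (42*(-1/127))*(-11) = 76 - 42/127*(-11) = 76 + 462/127 = 10114/127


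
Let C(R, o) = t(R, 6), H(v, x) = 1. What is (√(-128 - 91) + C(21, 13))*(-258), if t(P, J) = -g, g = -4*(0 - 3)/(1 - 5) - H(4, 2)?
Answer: -1032 - 258*I*√219 ≈ -1032.0 - 3818.1*I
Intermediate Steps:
g = -4 (g = -4*(0 - 3)/(1 - 5) - 1*1 = -(-12)/(-4) - 1 = -(-12)*(-1)/4 - 1 = -4*¾ - 1 = -3 - 1 = -4)
t(P, J) = 4 (t(P, J) = -1*(-4) = 4)
C(R, o) = 4
(√(-128 - 91) + C(21, 13))*(-258) = (√(-128 - 91) + 4)*(-258) = (√(-219) + 4)*(-258) = (I*√219 + 4)*(-258) = (4 + I*√219)*(-258) = -1032 - 258*I*√219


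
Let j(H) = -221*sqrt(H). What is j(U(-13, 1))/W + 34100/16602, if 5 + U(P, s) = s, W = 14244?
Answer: 17050/8301 - 221*I/7122 ≈ 2.054 - 0.031031*I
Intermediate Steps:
U(P, s) = -5 + s
j(U(-13, 1))/W + 34100/16602 = -221*sqrt(-5 + 1)/14244 + 34100/16602 = -442*I*(1/14244) + 34100*(1/16602) = -442*I*(1/14244) + 17050/8301 = -221*I/7122 + 17050/8301 = 17050/8301 - 221*I/7122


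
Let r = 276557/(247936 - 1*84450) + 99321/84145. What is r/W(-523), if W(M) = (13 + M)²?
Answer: 39508481771/3578073315147000 ≈ 1.1042e-5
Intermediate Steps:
r = 39508481771/13756529470 (r = 276557/(247936 - 84450) + 99321*(1/84145) = 276557/163486 + 99321/84145 = 39508481771/13756529470 ≈ 2.8720)
r/W(-523) = 39508481771/(13756529470*((13 - 523)²)) = 39508481771/(13756529470*((-510)²)) = (39508481771/13756529470)/260100 = (39508481771/13756529470)*(1/260100) = 39508481771/3578073315147000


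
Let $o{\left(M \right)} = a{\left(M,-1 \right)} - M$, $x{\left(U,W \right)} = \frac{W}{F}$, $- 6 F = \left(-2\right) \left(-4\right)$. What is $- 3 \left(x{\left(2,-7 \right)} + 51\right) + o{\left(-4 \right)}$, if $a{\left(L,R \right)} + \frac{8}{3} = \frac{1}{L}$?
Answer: $- \frac{503}{3} \approx -167.67$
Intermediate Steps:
$F = - \frac{4}{3}$ ($F = - \frac{\left(-2\right) \left(-4\right)}{6} = \left(- \frac{1}{6}\right) 8 = - \frac{4}{3} \approx -1.3333$)
$a{\left(L,R \right)} = - \frac{8}{3} + \frac{1}{L}$
$x{\left(U,W \right)} = - \frac{3 W}{4}$ ($x{\left(U,W \right)} = \frac{W}{- \frac{4}{3}} = W \left(- \frac{3}{4}\right) = - \frac{3 W}{4}$)
$o{\left(M \right)} = - \frac{8}{3} + \frac{1}{M} - M$ ($o{\left(M \right)} = \left(- \frac{8}{3} + \frac{1}{M}\right) - M = - \frac{8}{3} + \frac{1}{M} - M$)
$- 3 \left(x{\left(2,-7 \right)} + 51\right) + o{\left(-4 \right)} = - 3 \left(\left(- \frac{3}{4}\right) \left(-7\right) + 51\right) - \left(- \frac{4}{3} + \frac{1}{4}\right) = - 3 \left(\frac{21}{4} + 51\right) - - \frac{13}{12} = \left(-3\right) \frac{225}{4} + \frac{13}{12} = - \frac{675}{4} + \frac{13}{12} = - \frac{503}{3}$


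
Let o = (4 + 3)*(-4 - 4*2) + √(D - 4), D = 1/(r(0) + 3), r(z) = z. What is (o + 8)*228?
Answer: -17328 + 76*I*√33 ≈ -17328.0 + 436.59*I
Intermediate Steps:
D = ⅓ (D = 1/(0 + 3) = 1/3 = ⅓ ≈ 0.33333)
o = -84 + I*√33/3 (o = (4 + 3)*(-4 - 4*2) + √(⅓ - 4) = 7*(-4 - 8) + √(-11/3) = 7*(-12) + I*√33/3 = -84 + I*√33/3 ≈ -84.0 + 1.9149*I)
(o + 8)*228 = ((-84 + I*√33/3) + 8)*228 = (-76 + I*√33/3)*228 = -17328 + 76*I*√33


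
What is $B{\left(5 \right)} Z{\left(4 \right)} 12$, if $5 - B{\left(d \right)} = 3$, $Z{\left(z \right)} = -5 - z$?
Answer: $-216$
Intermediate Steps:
$B{\left(d \right)} = 2$ ($B{\left(d \right)} = 5 - 3 = 2$)
$B{\left(5 \right)} Z{\left(4 \right)} 12 = 2 \left(-5 - 4\right) 12 = 2 \left(-9\right) 12 = \left(-18\right) 12 = -216$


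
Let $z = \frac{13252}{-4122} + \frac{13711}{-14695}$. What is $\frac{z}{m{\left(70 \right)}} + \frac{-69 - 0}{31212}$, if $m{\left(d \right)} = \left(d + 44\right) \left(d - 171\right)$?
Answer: $- \frac{372970877807}{201558745073340} \approx -0.0018504$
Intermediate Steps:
$z = - \frac{125627441}{30286395}$ ($z = 13252 \left(- \frac{1}{4122}\right) + 13711 \left(- \frac{1}{14695}\right) = - \frac{6626}{2061} - \frac{13711}{14695} = - \frac{125627441}{30286395} \approx -4.148$)
$m{\left(d \right)} = \left(-171 + d\right) \left(44 + d\right)$ ($m{\left(d \right)} = \left(44 + d\right) \left(-171 + d\right) = \left(-171 + d\right) \left(44 + d\right)$)
$\frac{z}{m{\left(70 \right)}} + \frac{-69 - 0}{31212} = - \frac{125627441}{30286395 \left(-7524 + 70^{2} - 8890\right)} + \frac{-69 - 0}{31212} = - \frac{125627441}{30286395 \left(-7524 + 4900 - 8890\right)} + \left(-69 + 0\right) \frac{1}{31212} = - \frac{125627441}{30286395 \left(-11514\right)} - \frac{23}{10404} = \left(- \frac{125627441}{30286395}\right) \left(- \frac{1}{11514}\right) - \frac{23}{10404} = \frac{125627441}{348717552030} - \frac{23}{10404} = - \frac{372970877807}{201558745073340}$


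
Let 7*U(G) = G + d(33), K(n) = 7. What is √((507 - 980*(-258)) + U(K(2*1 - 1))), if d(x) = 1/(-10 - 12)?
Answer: √6008401014/154 ≈ 503.34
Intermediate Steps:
d(x) = -1/22 (d(x) = 1/(-22) = -1/22)
U(G) = -1/154 + G/7 (U(G) = (G - 1/22)/7 = (-1/22 + G)/7 = -1/154 + G/7)
√((507 - 980*(-258)) + U(K(2*1 - 1))) = √((507 - 980*(-258)) + (-1/154 + (⅐)*7)) = √((507 + 252840) + (-1/154 + 1)) = √(253347 + 153/154) = √(39015591/154) = √6008401014/154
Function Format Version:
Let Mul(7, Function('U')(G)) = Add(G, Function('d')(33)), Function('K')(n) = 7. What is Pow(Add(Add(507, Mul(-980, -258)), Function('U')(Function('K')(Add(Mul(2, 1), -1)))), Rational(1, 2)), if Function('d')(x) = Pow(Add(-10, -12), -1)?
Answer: Mul(Rational(1, 154), Pow(6008401014, Rational(1, 2))) ≈ 503.34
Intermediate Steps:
Function('d')(x) = Rational(-1, 22) (Function('d')(x) = Pow(-22, -1) = Rational(-1, 22))
Function('U')(G) = Add(Rational(-1, 154), Mul(Rational(1, 7), G)) (Function('U')(G) = Mul(Rational(1, 7), Add(G, Rational(-1, 22))) = Mul(Rational(1, 7), Add(Rational(-1, 22), G)) = Add(Rational(-1, 154), Mul(Rational(1, 7), G)))
Pow(Add(Add(507, Mul(-980, -258)), Function('U')(Function('K')(Add(Mul(2, 1), -1)))), Rational(1, 2)) = Pow(Add(Add(507, Mul(-980, -258)), Add(Rational(-1, 154), Mul(Rational(1, 7), 7))), Rational(1, 2)) = Pow(Add(Add(507, 252840), Add(Rational(-1, 154), 1)), Rational(1, 2)) = Pow(Add(253347, Rational(153, 154)), Rational(1, 2)) = Pow(Rational(39015591, 154), Rational(1, 2)) = Mul(Rational(1, 154), Pow(6008401014, Rational(1, 2)))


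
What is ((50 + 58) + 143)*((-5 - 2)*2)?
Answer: -3514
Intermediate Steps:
((50 + 58) + 143)*((-5 - 2)*2) = (108 + 143)*(-7*2) = 251*(-14) = -3514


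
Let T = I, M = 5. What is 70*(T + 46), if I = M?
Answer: 3570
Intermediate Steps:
I = 5
T = 5
70*(T + 46) = 70*(5 + 46) = 70*51 = 3570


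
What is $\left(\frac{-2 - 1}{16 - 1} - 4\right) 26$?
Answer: $- \frac{546}{5} \approx -109.2$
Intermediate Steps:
$\left(\frac{-2 - 1}{16 - 1} - 4\right) 26 = \left(- \frac{3}{15} - 4\right) 26 = \left(\left(-3\right) \frac{1}{15} - 4\right) 26 = \left(- \frac{1}{5} - 4\right) 26 = \left(- \frac{21}{5}\right) 26 = - \frac{546}{5}$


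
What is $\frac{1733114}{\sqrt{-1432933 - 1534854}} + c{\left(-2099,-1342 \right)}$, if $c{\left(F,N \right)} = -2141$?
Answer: $-2141 - \frac{1733114 i \sqrt{2967787}}{2967787} \approx -2141.0 - 1006.0 i$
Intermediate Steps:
$\frac{1733114}{\sqrt{-1432933 - 1534854}} + c{\left(-2099,-1342 \right)} = \frac{1733114}{\sqrt{-1432933 - 1534854}} - 2141 = \frac{1733114}{\sqrt{-2967787}} - 2141 = \frac{1733114}{i \sqrt{2967787}} - 2141 = 1733114 \left(- \frac{i \sqrt{2967787}}{2967787}\right) - 2141 = - \frac{1733114 i \sqrt{2967787}}{2967787} - 2141 = -2141 - \frac{1733114 i \sqrt{2967787}}{2967787}$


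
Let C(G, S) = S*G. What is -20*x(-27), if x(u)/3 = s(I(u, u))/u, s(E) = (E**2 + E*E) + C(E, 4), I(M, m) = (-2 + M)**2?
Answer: 9452840/3 ≈ 3.1509e+6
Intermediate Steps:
C(G, S) = G*S
s(E) = 2*E**2 + 4*E (s(E) = (E**2 + E*E) + E*4 = (E**2 + E**2) + 4*E = 2*E**2 + 4*E)
x(u) = 6*(-2 + u)**2*(2 + (-2 + u)**2)/u (x(u) = 3*((2*(-2 + u)**2*(2 + (-2 + u)**2))/u) = 3*(2*(-2 + u)**2*(2 + (-2 + u)**2)/u) = 6*(-2 + u)**2*(2 + (-2 + u)**2)/u)
-20*x(-27) = -120*(-2 - 27)**2*(2 + (-2 - 27)**2)/(-27) = -120*(-1)*(-29)**2*(2 + (-29)**2)/27 = -120*(-1)*841*(2 + 841)/27 = -120*(-1)*841*843/27 = -20*(-472642/3) = 9452840/3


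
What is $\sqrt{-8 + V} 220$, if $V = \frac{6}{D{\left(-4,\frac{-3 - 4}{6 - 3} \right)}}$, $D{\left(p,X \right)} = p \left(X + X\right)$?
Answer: $\frac{110 i \sqrt{1505}}{7} \approx 609.63 i$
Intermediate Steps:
$D{\left(p,X \right)} = 2 X p$ ($D{\left(p,X \right)} = p 2 X = 2 X p$)
$V = \frac{9}{28}$ ($V = \frac{6}{2 \frac{-3 - 4}{6 - 3} \left(-4\right)} = \frac{6}{2 \left(- \frac{7}{3}\right) \left(-4\right)} = \frac{6}{\frac{56}{3}} = 6 \cdot \frac{3}{56} = \frac{9}{28} \approx 0.32143$)
$\sqrt{-8 + V} 220 = \sqrt{-8 + \frac{9}{28}} \cdot 220 = \sqrt{- \frac{215}{28}} \cdot 220 = \frac{i \sqrt{1505}}{14} \cdot 220 = \frac{110 i \sqrt{1505}}{7}$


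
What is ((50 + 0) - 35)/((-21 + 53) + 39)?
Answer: 15/71 ≈ 0.21127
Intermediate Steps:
((50 + 0) - 35)/((-21 + 53) + 39) = (50 - 35)/(32 + 39) = 15/71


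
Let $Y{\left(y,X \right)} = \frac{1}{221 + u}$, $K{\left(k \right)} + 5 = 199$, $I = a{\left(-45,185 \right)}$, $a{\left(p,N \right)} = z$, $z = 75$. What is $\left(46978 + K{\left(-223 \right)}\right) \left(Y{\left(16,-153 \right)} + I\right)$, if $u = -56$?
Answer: $\frac{194600224}{55} \approx 3.5382 \cdot 10^{6}$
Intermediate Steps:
$a{\left(p,N \right)} = 75$
$I = 75$
$K{\left(k \right)} = 194$ ($K{\left(k \right)} = -5 + 199 = 194$)
$Y{\left(y,X \right)} = \frac{1}{165}$ ($Y{\left(y,X \right)} = \frac{1}{221 - 56} = \frac{1}{165}$)
$\left(46978 + K{\left(-223 \right)}\right) \left(Y{\left(16,-153 \right)} + I\right) = \left(46978 + 194\right) \left(\frac{1}{165} + 75\right) = 47172 \cdot \frac{12376}{165} = \frac{194600224}{55}$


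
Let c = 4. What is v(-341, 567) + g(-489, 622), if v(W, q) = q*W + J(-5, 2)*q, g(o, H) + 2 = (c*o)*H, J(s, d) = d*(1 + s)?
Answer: -1414517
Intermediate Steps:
g(o, H) = -2 + 4*H*o (g(o, H) = -2 + (4*o)*H = -2 + 4*H*o)
v(W, q) = -8*q + W*q (v(W, q) = q*W + (2*(1 - 5))*q = W*q + (2*(-4))*q = W*q - 8*q = -8*q + W*q)
v(-341, 567) + g(-489, 622) = 567*(-8 - 341) + (-2 + 4*622*(-489)) = 567*(-349) + (-2 - 1216632) = -197883 - 1216634 = -1414517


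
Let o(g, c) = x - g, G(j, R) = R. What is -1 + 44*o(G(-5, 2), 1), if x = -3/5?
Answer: -577/5 ≈ -115.40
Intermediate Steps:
x = -⅗ (x = -3*⅕ = -⅗ ≈ -0.60000)
o(g, c) = -⅗ - g
-1 + 44*o(G(-5, 2), 1) = -1 + 44*(-⅗ - 1*2) = -1 + 44*(-⅗ - 2) = -1 + 44*(-13/5) = -1 - 572/5 = -577/5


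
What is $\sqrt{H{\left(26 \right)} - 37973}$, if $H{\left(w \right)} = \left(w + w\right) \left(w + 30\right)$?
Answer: $i \sqrt{35061} \approx 187.25 i$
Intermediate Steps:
$H{\left(w \right)} = 2 w \left(30 + w\right)$
$\sqrt{H{\left(26 \right)} - 37973} = \sqrt{2 \cdot 26 \left(30 + 26\right) - 37973} = \sqrt{2 \cdot 26 \cdot 56 - 37973} = \sqrt{2912 - 37973} = \sqrt{-35061} = i \sqrt{35061}$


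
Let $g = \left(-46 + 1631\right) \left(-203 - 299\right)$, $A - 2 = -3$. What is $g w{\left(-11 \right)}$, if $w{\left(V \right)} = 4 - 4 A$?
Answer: $-6365360$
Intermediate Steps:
$A = -1$ ($A = 2 - 3 = -1$)
$g = -795670$ ($g = 1585 \left(-502\right) = -795670$)
$w{\left(V \right)} = 8$ ($w{\left(V \right)} = 4 - -4 = 4 + 4 = 8$)
$g w{\left(-11 \right)} = \left(-795670\right) 8 = -6365360$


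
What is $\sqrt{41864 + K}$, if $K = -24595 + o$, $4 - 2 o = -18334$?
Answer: $\sqrt{26438} \approx 162.6$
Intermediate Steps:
$o = 9169$ ($o = 2 - -9167 = 2 + 9167 = 9169$)
$K = -15426$ ($K = -24595 + 9169 = -15426$)
$\sqrt{41864 + K} = \sqrt{41864 - 15426} = \sqrt{26438}$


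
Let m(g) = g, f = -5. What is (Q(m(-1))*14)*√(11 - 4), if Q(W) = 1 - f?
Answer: 84*√7 ≈ 222.24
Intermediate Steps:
Q(W) = 6 (Q(W) = 1 - 1*(-5) = 1 + 5 = 6)
(Q(m(-1))*14)*√(11 - 4) = (6*14)*√(11 - 4) = 84*√7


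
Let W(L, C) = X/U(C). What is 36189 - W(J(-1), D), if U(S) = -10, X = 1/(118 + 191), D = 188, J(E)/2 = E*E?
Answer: 111824011/3090 ≈ 36189.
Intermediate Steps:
J(E) = 2*E² (J(E) = 2*(E*E) = 2*E²)
X = 1/309 ≈ 0.0032362
W(L, C) = -1/3090 (W(L, C) = (1/309)/(-10) = (1/309)*(-⅒) = -1/3090)
36189 - W(J(-1), D) = 36189 - 1*(-1/3090) = 36189 + 1/3090 = 111824011/3090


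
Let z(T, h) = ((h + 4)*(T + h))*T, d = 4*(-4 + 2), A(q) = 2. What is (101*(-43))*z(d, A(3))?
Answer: -1250784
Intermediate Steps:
d = -8 (d = 4*(-2) = -8)
z(T, h) = T*(4 + h)*(T + h) (z(T, h) = ((4 + h)*(T + h))*T = T*(4 + h)*(T + h))
(101*(-43))*z(d, A(3)) = (101*(-43))*(-8*(2**2 + 4*(-8) + 4*2 - 8*2)) = -(-34744)*(4 - 32 + 8 - 16) = -(-34744)*(-36) = -4343*288 = -1250784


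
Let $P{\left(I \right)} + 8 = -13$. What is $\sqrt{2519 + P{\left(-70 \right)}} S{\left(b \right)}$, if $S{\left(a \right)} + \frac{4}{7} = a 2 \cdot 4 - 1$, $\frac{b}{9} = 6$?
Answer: $\frac{3013 \sqrt{2498}}{7} \approx 21513.0$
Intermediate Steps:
$b = 54$ ($b = 9 \cdot 6 = 54$)
$P{\left(I \right)} = -21$ ($P{\left(I \right)} = -8 - 13 = -21$)
$S{\left(a \right)} = - \frac{11}{7} + 8 a$ ($S{\left(a \right)} = - \frac{4}{7} + \left(a 2 \cdot 4 - 1\right) = - \frac{4}{7} + \left(2 a 4 - 1\right) = - \frac{4}{7} + \left(8 a - 1\right) = - \frac{4}{7} + \left(-1 + 8 a\right) = - \frac{11}{7} + 8 a$)
$\sqrt{2519 + P{\left(-70 \right)}} S{\left(b \right)} = \sqrt{2519 - 21} \left(- \frac{11}{7} + 8 \cdot 54\right) = \sqrt{2498} \left(- \frac{11}{7} + 432\right) = \sqrt{2498} \cdot \frac{3013}{7} = \frac{3013 \sqrt{2498}}{7}$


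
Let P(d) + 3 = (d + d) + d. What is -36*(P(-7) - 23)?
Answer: 1692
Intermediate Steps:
P(d) = -3 + 3*d (P(d) = -3 + ((d + d) + d) = -3 + (2*d + d) = -3 + 3*d)
-36*(P(-7) - 23) = -36*((-3 + 3*(-7)) - 23) = -36*((-3 - 21) - 23) = -36*(-24 - 23) = -36*(-47) = 1692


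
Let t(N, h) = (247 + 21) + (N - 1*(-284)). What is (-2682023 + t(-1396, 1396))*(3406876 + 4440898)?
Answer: -21054533888058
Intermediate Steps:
t(N, h) = 552 + N (t(N, h) = 268 + (N + 284) = 268 + (284 + N) = 552 + N)
(-2682023 + t(-1396, 1396))*(3406876 + 4440898) = (-2682023 + (552 - 1396))*(3406876 + 4440898) = (-2682023 - 844)*7847774 = -2682867*7847774 = -21054533888058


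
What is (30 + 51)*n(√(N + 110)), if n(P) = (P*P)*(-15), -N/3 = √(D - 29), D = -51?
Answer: -133650 + 14580*I*√5 ≈ -1.3365e+5 + 32602.0*I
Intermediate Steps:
N = -12*I*√5 (N = -3*√(-51 - 29) = -12*I*√5 ≈ -26.833*I)
n(P) = -15*P² (n(P) = P²*(-15) = -15*P²)
(30 + 51)*n(√(N + 110)) = (30 + 51)*(-(1650 - 180*I*√5)) = 81*(-(1650 - 180*I*√5)) = 81*(-15*(110 - 12*I*√5)) = 81*(-1650 + 180*I*√5) = -133650 + 14580*I*√5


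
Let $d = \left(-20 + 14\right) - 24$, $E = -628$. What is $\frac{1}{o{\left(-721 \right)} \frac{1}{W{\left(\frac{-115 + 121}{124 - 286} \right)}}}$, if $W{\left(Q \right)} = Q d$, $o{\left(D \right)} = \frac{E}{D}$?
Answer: $\frac{3605}{2826} \approx 1.2757$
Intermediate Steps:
$d = -30$ ($d = -6 - 24 = -30$)
$o{\left(D \right)} = - \frac{628}{D}$
$W{\left(Q \right)} = - 30 Q$ ($W{\left(Q \right)} = Q \left(-30\right) = - 30 Q$)
$\frac{1}{o{\left(-721 \right)} \frac{1}{W{\left(\frac{-115 + 121}{124 - 286} \right)}}} = \frac{1}{- \frac{628}{-721} \frac{1}{\left(-30\right) \frac{-115 + 121}{124 - 286}}} = \frac{1}{\left(-628\right) \left(- \frac{1}{721}\right) \frac{1}{\left(-30\right) \frac{6}{-162}}} = \frac{1}{\frac{628}{721} \frac{1}{\left(-30\right) 6 \left(- \frac{1}{162}\right)}} = \frac{1}{\frac{628}{721} \frac{1}{\left(-30\right) \left(- \frac{1}{27}\right)}} = \frac{1}{\frac{628}{721} \frac{1}{\frac{10}{9}}} = \frac{1}{\frac{628}{721} \cdot \frac{9}{10}} = \frac{1}{\frac{2826}{3605}} = \frac{3605}{2826}$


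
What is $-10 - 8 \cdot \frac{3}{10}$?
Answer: $- \frac{62}{5} \approx -12.4$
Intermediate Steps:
$-10 - 8 \cdot \frac{3}{10} = -10 - 8 \cdot 3 \cdot \frac{1}{10} = -10 - \frac{12}{5} = - \frac{62}{5}$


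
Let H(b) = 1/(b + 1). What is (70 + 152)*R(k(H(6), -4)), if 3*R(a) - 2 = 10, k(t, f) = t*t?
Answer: 888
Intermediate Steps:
H(b) = 1/(1 + b)
k(t, f) = t²
R(a) = 4 (R(a) = ⅔ + (⅓)*10 = ⅔ + 10/3 = 4)
(70 + 152)*R(k(H(6), -4)) = (70 + 152)*4 = 222*4 = 888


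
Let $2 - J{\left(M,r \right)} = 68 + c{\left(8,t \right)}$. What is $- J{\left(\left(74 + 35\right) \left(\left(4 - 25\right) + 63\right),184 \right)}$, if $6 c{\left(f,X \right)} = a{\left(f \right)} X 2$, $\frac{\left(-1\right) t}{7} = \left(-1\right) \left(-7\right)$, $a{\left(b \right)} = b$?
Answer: $- \frac{194}{3} \approx -64.667$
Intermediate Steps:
$t = -49$ ($t = - 7 \left(\left(-1\right) \left(-7\right)\right) = \left(-7\right) 7 = -49$)
$c{\left(f,X \right)} = \frac{X f}{3}$ ($c{\left(f,X \right)} = \frac{f X 2}{6} = \frac{X f 2}{6} = \frac{2 X f}{6} = \frac{X f}{3}$)
$J{\left(M,r \right)} = \frac{194}{3}$ ($J{\left(M,r \right)} = 2 - \left(68 + \frac{1}{3} \left(-49\right) 8\right) = 2 - \left(68 - \frac{392}{3}\right) = 2 - - \frac{188}{3} = 2 + \frac{188}{3} = \frac{194}{3}$)
$- J{\left(\left(74 + 35\right) \left(\left(4 - 25\right) + 63\right),184 \right)} = \left(-1\right) \frac{194}{3} = - \frac{194}{3}$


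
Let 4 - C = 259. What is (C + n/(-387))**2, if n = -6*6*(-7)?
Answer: 120846049/1849 ≈ 65358.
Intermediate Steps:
C = -255 (C = 4 - 1*259 = 4 - 259 = -255)
n = 252 (n = -36*(-7) = 252)
(C + n/(-387))**2 = (-255 + 252/(-387))**2 = (-255 + 252*(-1/387))**2 = (-255 - 28/43)**2 = (-10993/43)**2 = 120846049/1849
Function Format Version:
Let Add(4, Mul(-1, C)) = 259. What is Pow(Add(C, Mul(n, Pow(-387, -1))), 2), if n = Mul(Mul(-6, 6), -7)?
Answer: Rational(120846049, 1849) ≈ 65358.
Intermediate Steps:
C = -255 (C = Add(4, Mul(-1, 259)) = Add(4, -259) = -255)
n = 252 (n = Mul(-36, -7) = 252)
Pow(Add(C, Mul(n, Pow(-387, -1))), 2) = Pow(Add(-255, Mul(252, Pow(-387, -1))), 2) = Pow(Add(-255, Mul(252, Rational(-1, 387))), 2) = Pow(Add(-255, Rational(-28, 43)), 2) = Pow(Rational(-10993, 43), 2) = Rational(120846049, 1849)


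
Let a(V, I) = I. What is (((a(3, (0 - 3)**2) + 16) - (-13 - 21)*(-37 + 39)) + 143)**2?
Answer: 55696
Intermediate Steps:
(((a(3, (0 - 3)**2) + 16) - (-13 - 21)*(-37 + 39)) + 143)**2 = ((((0 - 3)**2 + 16) - (-13 - 21)*(-37 + 39)) + 143)**2 = ((((-3)**2 + 16) - (-34)*2) + 143)**2 = (((9 + 16) - 1*(-68)) + 143)**2 = ((25 + 68) + 143)**2 = (93 + 143)**2 = 236**2 = 55696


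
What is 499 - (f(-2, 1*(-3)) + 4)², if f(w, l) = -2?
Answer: 495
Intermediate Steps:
499 - (f(-2, 1*(-3)) + 4)² = 499 - (-2 + 4)² = 499 - 1*2² = 499 - 1*4 = 499 - 4 = 495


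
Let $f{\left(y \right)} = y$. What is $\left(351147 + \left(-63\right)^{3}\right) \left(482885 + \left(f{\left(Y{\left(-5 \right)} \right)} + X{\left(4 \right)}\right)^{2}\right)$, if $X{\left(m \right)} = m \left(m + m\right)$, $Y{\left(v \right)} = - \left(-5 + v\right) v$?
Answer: $48852429900$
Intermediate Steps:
$Y{\left(v \right)} = - v \left(-5 + v\right)$
$X{\left(m \right)} = 2 m^{2}$ ($X{\left(m \right)} = m 2 m = 2 m^{2}$)
$\left(351147 + \left(-63\right)^{3}\right) \left(482885 + \left(f{\left(Y{\left(-5 \right)} \right)} + X{\left(4 \right)}\right)^{2}\right) = \left(351147 + \left(-63\right)^{3}\right) \left(482885 + \left(- 5 \left(5 - -5\right) + 2 \cdot 4^{2}\right)^{2}\right) = \left(351147 - 250047\right) \left(482885 + \left(- 5 \left(5 + 5\right) + 2 \cdot 16\right)^{2}\right) = 101100 \left(482885 + \left(\left(-5\right) 10 + 32\right)^{2}\right) = 101100 \left(482885 + \left(-50 + 32\right)^{2}\right) = 101100 \left(482885 + \left(-18\right)^{2}\right) = 101100 \left(482885 + 324\right) = 101100 \cdot 483209 = 48852429900$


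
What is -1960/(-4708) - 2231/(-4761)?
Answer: 215599/243639 ≈ 0.88491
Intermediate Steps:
-1960/(-4708) - 2231/(-4761) = -1960*(-1/4708) - 2231*(-1/4761) = 490/1177 + 97/207 = 215599/243639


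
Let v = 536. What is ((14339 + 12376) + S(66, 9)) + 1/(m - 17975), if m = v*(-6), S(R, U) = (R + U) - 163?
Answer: 564252756/21191 ≈ 26627.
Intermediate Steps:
S(R, U) = -163 + R + U
m = -3216 (m = 536*(-6) = -3216)
((14339 + 12376) + S(66, 9)) + 1/(m - 17975) = ((14339 + 12376) + (-163 + 66 + 9)) + 1/(-3216 - 17975) = (26715 - 88) + 1/(-21191) = 26627 - 1/21191 = 564252756/21191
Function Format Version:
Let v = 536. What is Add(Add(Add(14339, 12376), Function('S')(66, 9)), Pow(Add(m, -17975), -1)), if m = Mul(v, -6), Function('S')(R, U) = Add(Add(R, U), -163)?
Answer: Rational(564252756, 21191) ≈ 26627.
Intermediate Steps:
Function('S')(R, U) = Add(-163, R, U)
m = -3216 (m = Mul(536, -6) = -3216)
Add(Add(Add(14339, 12376), Function('S')(66, 9)), Pow(Add(m, -17975), -1)) = Add(Add(Add(14339, 12376), Add(-163, 66, 9)), Pow(Add(-3216, -17975), -1)) = Add(Add(26715, -88), Pow(-21191, -1)) = Add(26627, Rational(-1, 21191)) = Rational(564252756, 21191)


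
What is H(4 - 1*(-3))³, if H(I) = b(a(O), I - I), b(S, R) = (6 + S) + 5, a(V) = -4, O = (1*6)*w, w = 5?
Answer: 343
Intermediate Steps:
O = 30 (O = (1*6)*5 = 6*5 = 30)
b(S, R) = 11 + S
H(I) = 7 (H(I) = 11 - 4 = 7)
H(4 - 1*(-3))³ = 7³ = 343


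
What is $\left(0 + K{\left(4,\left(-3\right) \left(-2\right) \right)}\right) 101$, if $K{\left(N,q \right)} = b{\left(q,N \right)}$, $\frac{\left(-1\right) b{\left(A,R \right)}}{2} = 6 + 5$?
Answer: $-2222$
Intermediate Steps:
$b{\left(A,R \right)} = -22$ ($b{\left(A,R \right)} = - 2 \left(6 + 5\right) = \left(-2\right) 11 = -22$)
$K{\left(N,q \right)} = -22$
$\left(0 + K{\left(4,\left(-3\right) \left(-2\right) \right)}\right) 101 = \left(0 - 22\right) 101 = \left(-22\right) 101 = -2222$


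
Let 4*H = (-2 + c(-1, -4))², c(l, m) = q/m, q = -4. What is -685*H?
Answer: -685/4 ≈ -171.25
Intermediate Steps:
c(l, m) = -4/m
H = ¼ (H = (-2 - 4/(-4))²/4 = (-2 - 4*(-¼))²/4 = (-2 + 1)²/4 = (¼)*(-1)² = (¼)*1 = ¼ ≈ 0.25000)
-685*H = -685*¼ = -685/4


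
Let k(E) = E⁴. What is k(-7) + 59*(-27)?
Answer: 808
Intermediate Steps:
k(-7) + 59*(-27) = (-7)⁴ + 59*(-27) = 2401 - 1593 = 808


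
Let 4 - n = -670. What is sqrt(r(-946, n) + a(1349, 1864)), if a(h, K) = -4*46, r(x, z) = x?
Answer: I*sqrt(1130) ≈ 33.615*I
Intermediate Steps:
n = 674 (n = 4 - 1*(-670) = 4 + 670 = 674)
a(h, K) = -184
sqrt(r(-946, n) + a(1349, 1864)) = sqrt(-946 - 184) = sqrt(-1130) = I*sqrt(1130)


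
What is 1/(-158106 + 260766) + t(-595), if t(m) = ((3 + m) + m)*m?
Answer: 72505164901/102660 ≈ 7.0627e+5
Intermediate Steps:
t(m) = m*(3 + 2*m) (t(m) = (3 + 2*m)*m = m*(3 + 2*m))
1/(-158106 + 260766) + t(-595) = 1/(-158106 + 260766) - 595*(3 + 2*(-595)) = 1/102660 - 595*(3 - 1190) = 1/102660 - 595*(-1187) = 1/102660 + 706265 = 72505164901/102660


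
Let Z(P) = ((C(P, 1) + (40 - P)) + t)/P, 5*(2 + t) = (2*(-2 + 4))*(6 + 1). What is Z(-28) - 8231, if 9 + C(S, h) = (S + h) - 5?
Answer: -1152493/140 ≈ -8232.1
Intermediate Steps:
C(S, h) = -14 + S + h (C(S, h) = -9 + ((S + h) - 5) = -9 + (-5 + S + h) = -14 + S + h)
t = 18/5 (t = -2 + ((2*(-2 + 4))*(6 + 1))/5 = -2 + ((2*2)*7)/5 = -2 + (4*7)/5 = -2 + (⅕)*28 = -2 + 28/5 = 18/5 ≈ 3.6000)
Z(P) = 153/(5*P) (Z(P) = (((-14 + P + 1) + (40 - P)) + 18/5)/P = (((-13 + P) + (40 - P)) + 18/5)/P = (27 + 18/5)/P = 153/(5*P))
Z(-28) - 8231 = (153/5)/(-28) - 8231 = (153/5)*(-1/28) - 8231 = -153/140 - 8231 = -1152493/140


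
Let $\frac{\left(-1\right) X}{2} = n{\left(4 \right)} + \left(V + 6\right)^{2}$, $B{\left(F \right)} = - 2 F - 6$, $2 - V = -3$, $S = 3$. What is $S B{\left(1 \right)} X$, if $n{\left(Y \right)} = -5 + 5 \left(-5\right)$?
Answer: $4368$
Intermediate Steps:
$V = 5$ ($V = 2 - -3 = 2 + 3 = 5$)
$B{\left(F \right)} = -6 - 2 F$
$n{\left(Y \right)} = -30$ ($n{\left(Y \right)} = -5 - 25 = -30$)
$X = -182$ ($X = - 2 \left(-30 + \left(5 + 6\right)^{2}\right) = - 2 \left(-30 + 11^{2}\right) = - 2 \left(-30 + 121\right) = \left(-2\right) 91 = -182$)
$S B{\left(1 \right)} X = 3 \left(-6 - 2\right) \left(-182\right) = 3 \left(-8\right) \left(-182\right) = \left(-24\right) \left(-182\right) = 4368$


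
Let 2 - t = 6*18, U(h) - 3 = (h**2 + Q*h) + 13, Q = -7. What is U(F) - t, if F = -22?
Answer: 760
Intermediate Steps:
U(h) = 16 + h**2 - 7*h (U(h) = 3 + ((h**2 - 7*h) + 13) = 3 + (13 + h**2 - 7*h) = 16 + h**2 - 7*h)
t = -106 (t = 2 - 6*18 = 2 - 1*108 = 2 - 108 = -106)
U(F) - t = (16 + (-22)**2 - 7*(-22)) - 1*(-106) = (16 + 484 + 154) + 106 = 654 + 106 = 760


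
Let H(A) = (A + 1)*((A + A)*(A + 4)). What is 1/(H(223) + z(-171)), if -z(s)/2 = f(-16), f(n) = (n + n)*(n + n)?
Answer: 1/22676160 ≈ 4.4099e-8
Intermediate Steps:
f(n) = 4*n² (f(n) = (2*n)*(2*n) = 4*n²)
H(A) = 2*A*(1 + A)*(4 + A) (H(A) = (1 + A)*((2*A)*(4 + A)) = (1 + A)*(2*A*(4 + A)) = 2*A*(1 + A)*(4 + A))
z(s) = -2048 (z(s) = -8*(-16)² = -8*256 = -2*1024 = -2048)
1/(H(223) + z(-171)) = 1/(2*223*(4 + 223² + 5*223) - 2048) = 1/(2*223*(4 + 49729 + 1115) - 2048) = 1/(2*223*50848 - 2048) = 1/(22678208 - 2048) = 1/22676160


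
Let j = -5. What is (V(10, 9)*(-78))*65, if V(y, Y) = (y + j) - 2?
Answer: -15210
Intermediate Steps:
V(y, Y) = -7 + y (V(y, Y) = (y - 5) - 2 = (-5 + y) - 2 = -7 + y)
(V(10, 9)*(-78))*65 = ((-7 + 10)*(-78))*65 = (3*(-78))*65 = -234*65 = -15210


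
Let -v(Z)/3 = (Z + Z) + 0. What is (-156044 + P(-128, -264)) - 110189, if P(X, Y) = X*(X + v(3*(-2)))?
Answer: -254457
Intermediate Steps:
v(Z) = -6*Z (v(Z) = -3*((Z + Z) + 0) = -3*(2*Z + 0) = -6*Z)
P(X, Y) = X*(36 + X) (P(X, Y) = X*(X - 18*(-2)) = X*(X - 6*(-6)) = X*(X + 36) = X*(36 + X))
(-156044 + P(-128, -264)) - 110189 = (-156044 - 128*(36 - 128)) - 110189 = (-156044 - 128*(-92)) - 110189 = (-156044 + 11776) - 110189 = -144268 - 110189 = -254457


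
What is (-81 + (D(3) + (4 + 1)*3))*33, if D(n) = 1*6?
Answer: -1980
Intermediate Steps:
D(n) = 6
(-81 + (D(3) + (4 + 1)*3))*33 = (-81 + (6 + (4 + 1)*3))*33 = (-81 + (6 + 5*3))*33 = (-81 + (6 + 15))*33 = (-81 + 21)*33 = -60*33 = -1980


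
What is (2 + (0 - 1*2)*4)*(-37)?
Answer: 222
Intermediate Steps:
(2 + (0 - 1*2)*4)*(-37) = (2 + (0 - 2)*4)*(-37) = (2 - 2*4)*(-37) = (2 - 8)*(-37) = -6*(-37) = 222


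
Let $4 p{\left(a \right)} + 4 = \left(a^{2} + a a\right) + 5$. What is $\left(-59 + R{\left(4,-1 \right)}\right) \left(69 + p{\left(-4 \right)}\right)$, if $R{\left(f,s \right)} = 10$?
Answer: $- \frac{15141}{4} \approx -3785.3$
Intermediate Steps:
$p{\left(a \right)} = \frac{1}{4} + \frac{a^{2}}{2}$ ($p{\left(a \right)} = -1 + \frac{\left(a^{2} + a a\right) + 5}{4} = -1 + \frac{\left(a^{2} + a^{2}\right) + 5}{4} = -1 + \frac{2 a^{2} + 5}{4} = -1 + \frac{5 + 2 a^{2}}{4} = -1 + \left(\frac{5}{4} + \frac{a^{2}}{2}\right) = \frac{1}{4} + \frac{a^{2}}{2}$)
$\left(-59 + R{\left(4,-1 \right)}\right) \left(69 + p{\left(-4 \right)}\right) = \left(-59 + 10\right) \left(69 + \left(\frac{1}{4} + \frac{\left(-4\right)^{2}}{2}\right)\right) = - 49 \left(69 + \left(\frac{1}{4} + \frac{1}{2} \cdot 16\right)\right) = - 49 \left(69 + \left(\frac{1}{4} + 8\right)\right) = - 49 \left(69 + \frac{33}{4}\right) = \left(-49\right) \frac{309}{4} = - \frac{15141}{4}$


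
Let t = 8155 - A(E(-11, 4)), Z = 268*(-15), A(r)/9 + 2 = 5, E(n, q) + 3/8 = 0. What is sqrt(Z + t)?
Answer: 2*sqrt(1027) ≈ 64.094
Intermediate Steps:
E(n, q) = -3/8 (E(n, q) = -3/8 + 0 = -3/8)
A(r) = 27 (A(r) = -18 + 9*5 = -18 + 45 = 27)
Z = -4020
t = 8128 (t = 8155 - 1*27 = 8155 - 27 = 8128)
sqrt(Z + t) = sqrt(-4020 + 8128) = sqrt(4108) = 2*sqrt(1027)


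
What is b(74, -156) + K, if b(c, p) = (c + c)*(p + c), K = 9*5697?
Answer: 39137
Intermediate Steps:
K = 51273
b(c, p) = 2*c*(c + p) (b(c, p) = (2*c)*(c + p) = 2*c*(c + p))
b(74, -156) + K = 2*74*(74 - 156) + 51273 = 2*74*(-82) + 51273 = -12136 + 51273 = 39137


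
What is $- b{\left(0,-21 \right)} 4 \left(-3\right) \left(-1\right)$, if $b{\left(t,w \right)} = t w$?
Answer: $0$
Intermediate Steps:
$- b{\left(0,-21 \right)} 4 \left(-3\right) \left(-1\right) = - 0 \left(-21\right) 4 \left(-3\right) \left(-1\right) = \left(-1\right) 0 \left(\left(-12\right) \left(-1\right)\right) = 0 \cdot 12 = 0$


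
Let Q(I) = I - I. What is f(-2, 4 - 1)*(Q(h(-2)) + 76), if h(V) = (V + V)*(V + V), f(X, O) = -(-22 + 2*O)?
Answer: 1216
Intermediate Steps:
f(X, O) = 22 - 2*O (f(X, O) = -(-22 + 2*O) = -2*(-11 + O) = 22 - 2*O)
h(V) = 4*V² (h(V) = (2*V)*(2*V) = 4*V²)
Q(I) = 0
f(-2, 4 - 1)*(Q(h(-2)) + 76) = (22 - 2*(4 - 1))*(0 + 76) = (22 - 2*3)*76 = (22 - 6)*76 = 16*76 = 1216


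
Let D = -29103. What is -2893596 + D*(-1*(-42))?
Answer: -4115922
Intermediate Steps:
-2893596 + D*(-1*(-42)) = -2893596 - (-29103)*(-42) = -2893596 - 29103*42 = -2893596 - 1222326 = -4115922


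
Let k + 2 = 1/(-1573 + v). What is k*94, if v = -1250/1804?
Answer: -266945336/1419471 ≈ -188.06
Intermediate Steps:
v = -625/902 (v = -1250*1/1804 = -625/902 ≈ -0.69290)
k = -2839844/1419471 (k = -2 + 1/(-1573 - 625/902) = -2 + 1/(-1419471/902) = -2 - 902/1419471 = -2839844/1419471 ≈ -2.0006)
k*94 = -2839844/1419471*94 = -266945336/1419471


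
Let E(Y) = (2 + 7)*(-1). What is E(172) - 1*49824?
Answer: -49833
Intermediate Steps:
E(Y) = -9 (E(Y) = 9*(-1) = -9)
E(172) - 1*49824 = -9 - 1*49824 = -9 - 49824 = -49833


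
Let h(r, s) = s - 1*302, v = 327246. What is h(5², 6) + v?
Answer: 326950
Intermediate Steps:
h(r, s) = -302 + s (h(r, s) = s - 302 = -302 + s)
h(5², 6) + v = (-302 + 6) + 327246 = -296 + 327246 = 326950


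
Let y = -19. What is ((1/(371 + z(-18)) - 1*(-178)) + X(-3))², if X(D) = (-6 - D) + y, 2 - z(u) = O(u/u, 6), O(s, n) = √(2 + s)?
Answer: 117766218708211/4839010969 + 21704029*√3/9678021938 ≈ 24337.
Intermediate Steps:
z(u) = 2 - √3 (z(u) = 2 - √(2 + u/u) = 2 - √(2 + 1) = 2 - √3)
X(D) = -25 - D (X(D) = (-6 - D) - 19 = -25 - D)
((1/(371 + z(-18)) - 1*(-178)) + X(-3))² = ((1/(371 + (2 - √3)) - 1*(-178)) + (-25 - 1*(-3)))² = ((1/(373 - √3) + 178) + (-25 + 3))² = ((178 + 1/(373 - √3)) - 22)² = (156 + 1/(373 - √3))²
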